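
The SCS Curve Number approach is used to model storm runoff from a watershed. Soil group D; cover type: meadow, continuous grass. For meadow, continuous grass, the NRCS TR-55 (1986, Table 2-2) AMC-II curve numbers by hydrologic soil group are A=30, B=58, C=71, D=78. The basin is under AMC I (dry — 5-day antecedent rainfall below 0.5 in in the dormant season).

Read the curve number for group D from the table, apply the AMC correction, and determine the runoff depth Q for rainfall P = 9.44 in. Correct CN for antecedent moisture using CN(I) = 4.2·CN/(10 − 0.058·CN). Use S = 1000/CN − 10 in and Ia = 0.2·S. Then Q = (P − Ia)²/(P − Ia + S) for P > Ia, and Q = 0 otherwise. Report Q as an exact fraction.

Q = 6871083664/1552434975 in ≈ 4.426 in

NRCS table: meadow, continuous grass, soil group D → CN(II) = 78
CN(I) from CN(II)=78: (4.2·78)/(10 − 0.058·78) = 81900/1369 ≈ 59.825
Max retention: S = 1000/(81900/1369) − 10 = 5500/819 in (≈ 6.716 in)
Initial abstraction Ia = S/5 = (5500/819)/5 = 1100/819 ≈ 1.343 in
Since P=9.440 > Ia=1.343: effective rainfall P−Ia = 165784/20475 in
Runoff Q = (P−Ia)²/(P−Ia+S) = (8.097)²/(8.097+6.716) = 6871083664/1552434975 ≈ 4.426 in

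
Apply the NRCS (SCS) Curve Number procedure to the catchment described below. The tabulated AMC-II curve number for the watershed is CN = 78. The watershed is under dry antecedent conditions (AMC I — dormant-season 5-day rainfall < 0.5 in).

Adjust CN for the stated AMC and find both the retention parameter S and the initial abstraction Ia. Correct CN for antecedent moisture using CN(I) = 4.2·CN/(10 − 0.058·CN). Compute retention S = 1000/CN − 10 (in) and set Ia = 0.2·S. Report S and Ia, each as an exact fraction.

S = 5500/819 in ≈ 6.716 in; Ia = 1100/819 in ≈ 1.343 in

Adjust CN=78 to AMC I: 4.2·78/(10 − 0.058·78) → (1638/5) ÷ (1369/250) = 81900/1369 ≈ 59.825
Retention S: 1000/CN − 10 with CN=59.825 → S = 5500/819 ≈ 6.716 in
Ia = 0.2S: 0.2·6.716 = 1.343 in (exactly 1100/819)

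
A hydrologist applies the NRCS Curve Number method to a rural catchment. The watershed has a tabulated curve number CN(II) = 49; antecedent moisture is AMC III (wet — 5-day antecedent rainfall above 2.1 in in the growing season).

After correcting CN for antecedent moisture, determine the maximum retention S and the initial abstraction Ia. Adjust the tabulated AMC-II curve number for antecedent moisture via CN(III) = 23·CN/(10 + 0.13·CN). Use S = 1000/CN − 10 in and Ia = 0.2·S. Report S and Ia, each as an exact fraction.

CN(III) from CN(II)=49: (23·49)/(10 + 0.13·49) = 112700/1637 ≈ 68.845
S = 1000/(112700/1637) − 10 = 5100/1127 in ≈ 4.525 in
Ia = 0.2·(5100/1127) = 1020/1127 in ≈ 0.905 in

S = 5100/1127 in ≈ 4.525 in; Ia = 1020/1127 in ≈ 0.905 in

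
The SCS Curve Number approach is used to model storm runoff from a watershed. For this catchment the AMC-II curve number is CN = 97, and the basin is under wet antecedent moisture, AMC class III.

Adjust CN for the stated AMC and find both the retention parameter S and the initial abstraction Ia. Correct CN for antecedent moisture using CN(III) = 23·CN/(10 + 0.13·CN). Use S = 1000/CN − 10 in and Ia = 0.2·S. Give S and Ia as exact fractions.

Wet (AMC III): CN(III) = 23·97/(10 + 0.13·97) = 2231/(2261/100) = 223100/2261 ≈ 98.673
Max retention: S = 1000/(223100/2261) − 10 = 300/2231 in (≈ 0.134 in)
Initial abstraction Ia = S/5 = (300/2231)/5 = 60/2231 ≈ 0.027 in

S = 300/2231 in ≈ 0.134 in; Ia = 60/2231 in ≈ 0.027 in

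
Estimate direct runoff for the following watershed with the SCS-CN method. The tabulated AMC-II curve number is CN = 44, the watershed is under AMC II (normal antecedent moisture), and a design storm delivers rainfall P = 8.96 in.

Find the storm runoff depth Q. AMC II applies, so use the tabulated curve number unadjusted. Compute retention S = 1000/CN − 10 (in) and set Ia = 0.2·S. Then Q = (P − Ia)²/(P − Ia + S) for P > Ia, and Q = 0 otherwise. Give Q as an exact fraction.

CN(II) = 44; AMC II needs no correction.
S = 1000/44 − 10 = 140/11 in ≈ 12.727 in
Ia = 0.2S: 0.2·12.727 = 2.545 in (exactly 28/11)
Since P=8.960 > Ia=2.545: effective rainfall P−Ia = 1764/275 in
Runoff Q = (P−Ia)²/(P−Ia+S) = (6.415)²/(6.415+12.727) = 27783/12925 ≈ 2.150 in

Q = 27783/12925 in ≈ 2.150 in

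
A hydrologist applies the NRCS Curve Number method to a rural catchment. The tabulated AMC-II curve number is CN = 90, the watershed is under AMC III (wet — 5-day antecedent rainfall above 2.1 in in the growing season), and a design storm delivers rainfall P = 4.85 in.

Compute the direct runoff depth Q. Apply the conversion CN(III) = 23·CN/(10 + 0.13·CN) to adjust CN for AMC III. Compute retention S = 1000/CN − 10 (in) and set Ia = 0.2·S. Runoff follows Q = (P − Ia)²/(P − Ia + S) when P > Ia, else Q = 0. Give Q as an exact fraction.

Q = 387263041/89751060 in ≈ 4.315 in

CN(III) from CN(II)=90: (23·90)/(10 + 0.13·90) = 20700/217 ≈ 95.392
Max retention: S = 1000/(20700/217) − 10 = 100/207 in (≈ 0.483 in)
Ia = 0.2·(100/207) = 20/207 in ≈ 0.097 in
Excess rainfall: 4.850 − 0.097 = 4.753 in; P > Ia so Q > 0
Runoff Q = (P−Ia)²/(P−Ia+S) = (4.753)²/(4.753+0.483) = 387263041/89751060 ≈ 4.315 in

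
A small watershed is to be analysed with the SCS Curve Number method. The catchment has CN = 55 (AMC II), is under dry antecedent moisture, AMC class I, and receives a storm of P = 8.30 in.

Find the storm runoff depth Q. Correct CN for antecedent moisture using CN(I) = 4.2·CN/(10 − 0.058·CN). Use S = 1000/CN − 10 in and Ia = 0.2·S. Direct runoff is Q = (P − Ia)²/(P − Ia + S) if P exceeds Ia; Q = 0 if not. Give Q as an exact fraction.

Q = 11498881/14161070 in ≈ 0.812 in

Dry (AMC I): CN(I) = 4.2·55/(10 − 0.058·55) = 231/(681/100) = 7700/227 ≈ 33.921
Retention S: 1000/CN − 10 with CN=33.921 → S = 1500/77 ≈ 19.481 in
Ia = 0.2S: 0.2·19.481 = 3.896 in (exactly 300/77)
Since P=8.300 > Ia=3.896: effective rainfall P−Ia = 3391/770 in
Q = (3391/770)²/((3391/770) + 1500/77) = (11498881/592900)/(18391/770) = 11498881/14161070 in ≈ 0.812 in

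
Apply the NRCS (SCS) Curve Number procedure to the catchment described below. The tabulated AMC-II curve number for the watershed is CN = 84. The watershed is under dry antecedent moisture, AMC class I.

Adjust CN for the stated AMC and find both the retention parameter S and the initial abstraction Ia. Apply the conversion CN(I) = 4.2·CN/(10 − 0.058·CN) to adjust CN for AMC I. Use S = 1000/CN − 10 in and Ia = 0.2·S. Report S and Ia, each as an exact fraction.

S = 2000/441 in ≈ 4.535 in; Ia = 400/441 in ≈ 0.907 in

Adjust CN=84 to AMC I: 4.2·84/(10 − 0.058·84) → (1764/5) ÷ (641/125) = 44100/641 ≈ 68.799
S = 1000/(44100/641) − 10 = 2000/441 in ≈ 4.535 in
Ia = 0.2S: 0.2·4.535 = 0.907 in (exactly 400/441)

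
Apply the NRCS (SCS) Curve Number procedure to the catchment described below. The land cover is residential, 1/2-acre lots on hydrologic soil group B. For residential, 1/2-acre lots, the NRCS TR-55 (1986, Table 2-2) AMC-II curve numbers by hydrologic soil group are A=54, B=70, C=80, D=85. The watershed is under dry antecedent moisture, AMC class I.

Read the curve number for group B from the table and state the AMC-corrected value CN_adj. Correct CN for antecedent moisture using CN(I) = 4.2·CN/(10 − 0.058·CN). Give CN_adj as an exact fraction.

NRCS table: residential, 1/2-acre lots, soil group B → CN(II) = 70
Adjust CN=70 to AMC I: 4.2·70/(10 − 0.058·70) → 294 ÷ (297/50) = 4900/99 ≈ 49.495

CN_adj = 4900/99 ≈ 49.495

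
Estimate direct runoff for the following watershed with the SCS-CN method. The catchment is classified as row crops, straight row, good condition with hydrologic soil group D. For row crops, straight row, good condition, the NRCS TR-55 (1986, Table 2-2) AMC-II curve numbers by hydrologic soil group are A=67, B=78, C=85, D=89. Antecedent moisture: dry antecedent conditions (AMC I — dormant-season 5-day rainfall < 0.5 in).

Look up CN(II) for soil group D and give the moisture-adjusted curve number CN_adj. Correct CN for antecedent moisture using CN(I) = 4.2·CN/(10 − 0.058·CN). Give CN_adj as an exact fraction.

NRCS table: row crops, straight row, good condition, soil group D → CN(II) = 89
Dry (AMC I): CN(I) = 4.2·89/(10 − 0.058·89) = (1869/5)/(2419/500) = 186900/2419 ≈ 77.263

CN_adj = 186900/2419 ≈ 77.263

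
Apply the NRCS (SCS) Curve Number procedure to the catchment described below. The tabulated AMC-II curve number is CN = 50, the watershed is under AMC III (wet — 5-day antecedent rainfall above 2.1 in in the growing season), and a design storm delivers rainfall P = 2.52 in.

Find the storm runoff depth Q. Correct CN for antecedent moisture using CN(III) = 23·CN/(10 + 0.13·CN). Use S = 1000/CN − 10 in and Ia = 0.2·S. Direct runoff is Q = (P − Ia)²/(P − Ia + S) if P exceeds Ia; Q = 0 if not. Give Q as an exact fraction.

Q = 900601/1983175 in ≈ 0.454 in

Adjust CN=50 to AMC III: 23·50/(10 + 0.13·50) → 1150 ÷ (33/2) = 2300/33 ≈ 69.697
Max retention: S = 1000/(2300/33) − 10 = 100/23 in (≈ 4.348 in)
Ia = 0.2S: 0.2·4.348 = 0.870 in (exactly 20/23)
Since P=2.520 > Ia=0.870: effective rainfall P−Ia = 949/575 in
Q = (949/575)²/((949/575) + 100/23) = (900601/330625)/(3449/575) = 900601/1983175 in ≈ 0.454 in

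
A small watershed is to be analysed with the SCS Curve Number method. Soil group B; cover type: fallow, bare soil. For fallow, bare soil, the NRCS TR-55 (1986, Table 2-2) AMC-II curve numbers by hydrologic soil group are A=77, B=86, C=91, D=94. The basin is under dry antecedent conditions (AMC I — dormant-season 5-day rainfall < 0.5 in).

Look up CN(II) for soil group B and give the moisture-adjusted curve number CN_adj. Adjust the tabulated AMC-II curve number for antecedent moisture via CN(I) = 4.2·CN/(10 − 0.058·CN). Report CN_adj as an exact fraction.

CN_adj = 12900/179 ≈ 72.067

NRCS table: fallow, bare soil, soil group B → CN(II) = 86
CN(I) from CN(II)=86: (4.2·86)/(10 − 0.058·86) = 12900/179 ≈ 72.067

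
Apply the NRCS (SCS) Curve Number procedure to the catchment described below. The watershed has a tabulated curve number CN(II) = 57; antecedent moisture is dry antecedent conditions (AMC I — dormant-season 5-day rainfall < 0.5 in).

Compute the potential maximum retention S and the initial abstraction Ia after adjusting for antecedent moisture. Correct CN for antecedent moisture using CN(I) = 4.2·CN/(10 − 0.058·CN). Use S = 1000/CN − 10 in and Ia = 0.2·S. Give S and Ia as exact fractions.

Adjust CN=57 to AMC I: 4.2·57/(10 − 0.058·57) → (1197/5) ÷ (3347/500) = 119700/3347 ≈ 35.763
Max retention: S = 1000/(119700/3347) − 10 = 21500/1197 in (≈ 17.962 in)
Ia = 0.2·(21500/1197) = 4300/1197 in ≈ 3.592 in

S = 21500/1197 in ≈ 17.962 in; Ia = 4300/1197 in ≈ 3.592 in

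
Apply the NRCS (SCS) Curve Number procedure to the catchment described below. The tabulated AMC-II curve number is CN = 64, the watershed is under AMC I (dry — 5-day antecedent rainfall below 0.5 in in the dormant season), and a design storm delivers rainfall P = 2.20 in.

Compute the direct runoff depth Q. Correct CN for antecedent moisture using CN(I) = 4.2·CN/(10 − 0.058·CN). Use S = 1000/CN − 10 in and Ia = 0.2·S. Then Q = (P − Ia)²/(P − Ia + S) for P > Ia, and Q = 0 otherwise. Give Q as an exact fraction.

Q = 0 in ≈ 0.000 in

Dry (AMC I): CN(I) = 4.2·64/(10 − 0.058·64) = (1344/5)/(786/125) = 5600/131 ≈ 42.748
Max retention: S = 1000/(5600/131) − 10 = 375/28 in (≈ 13.393 in)
Ia = 0.2S: 0.2·13.393 = 2.679 in (exactly 75/28)
P = 2.200 ≤ Ia = 2.679 in: entire storm abstracted, Q = 0.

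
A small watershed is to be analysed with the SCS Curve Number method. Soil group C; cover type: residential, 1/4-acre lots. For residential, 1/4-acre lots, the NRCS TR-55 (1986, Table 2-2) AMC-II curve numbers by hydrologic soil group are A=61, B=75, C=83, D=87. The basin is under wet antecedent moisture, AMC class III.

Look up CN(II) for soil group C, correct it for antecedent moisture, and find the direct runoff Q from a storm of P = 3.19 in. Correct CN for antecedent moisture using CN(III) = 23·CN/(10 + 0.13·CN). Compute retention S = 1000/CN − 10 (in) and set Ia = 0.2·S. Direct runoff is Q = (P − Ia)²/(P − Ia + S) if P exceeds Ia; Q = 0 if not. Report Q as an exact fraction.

Q = 330591650841/142214963900 in ≈ 2.325 in

NRCS table: residential, 1/4-acre lots, soil group C → CN(II) = 83
CN(III) from CN(II)=83: (23·83)/(10 + 0.13·83) = 190900/2079 ≈ 91.823
S = 1000/(190900/2079) − 10 = 1700/1909 in ≈ 0.891 in
Ia = 0.2·(1700/1909) = 340/1909 in ≈ 0.178 in
P − Ia = 3.190 − 0.178 = 574971/190900 ≈ 3.012 in (> 0, runoff occurs)
Q: (574971/190900)² ÷ (744971/190900) = 330591650841/142214963900 in (≈ 2.325 in)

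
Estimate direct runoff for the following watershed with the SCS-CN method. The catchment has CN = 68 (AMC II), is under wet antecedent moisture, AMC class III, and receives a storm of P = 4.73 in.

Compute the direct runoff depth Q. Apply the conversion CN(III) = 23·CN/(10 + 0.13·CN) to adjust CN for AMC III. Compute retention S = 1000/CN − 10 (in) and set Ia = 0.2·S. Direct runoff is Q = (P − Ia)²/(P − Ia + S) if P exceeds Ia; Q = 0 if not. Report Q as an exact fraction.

Wet (AMC III): CN(III) = 23·68/(10 + 0.13·68) = 1564/(471/25) = 39100/471 ≈ 83.015
S = 1000/(39100/471) − 10 = 800/391 in ≈ 2.046 in
Initial abstraction Ia = S/5 = (800/391)/5 = 160/391 ≈ 0.409 in
Excess rainfall: 4.730 − 0.409 = 4.321 in; P > Ia so Q > 0
Runoff Q = (P−Ia)²/(P−Ia+S) = (4.321)²/(4.321+2.046) = 28541737249/9733671300 ≈ 2.932 in

Q = 28541737249/9733671300 in ≈ 2.932 in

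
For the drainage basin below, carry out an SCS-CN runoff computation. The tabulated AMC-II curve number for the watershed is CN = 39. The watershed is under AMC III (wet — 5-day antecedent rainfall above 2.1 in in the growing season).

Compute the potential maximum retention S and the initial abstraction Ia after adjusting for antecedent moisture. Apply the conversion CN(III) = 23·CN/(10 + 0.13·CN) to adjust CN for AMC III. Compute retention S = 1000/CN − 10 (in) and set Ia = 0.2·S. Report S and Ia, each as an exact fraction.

CN(III) from CN(II)=39: (23·39)/(10 + 0.13·39) = 89700/1507 ≈ 59.522
Retention S: 1000/CN − 10 with CN=59.522 → S = 6100/897 ≈ 6.800 in
Initial abstraction Ia = S/5 = (6100/897)/5 = 1220/897 ≈ 1.360 in

S = 6100/897 in ≈ 6.800 in; Ia = 1220/897 in ≈ 1.360 in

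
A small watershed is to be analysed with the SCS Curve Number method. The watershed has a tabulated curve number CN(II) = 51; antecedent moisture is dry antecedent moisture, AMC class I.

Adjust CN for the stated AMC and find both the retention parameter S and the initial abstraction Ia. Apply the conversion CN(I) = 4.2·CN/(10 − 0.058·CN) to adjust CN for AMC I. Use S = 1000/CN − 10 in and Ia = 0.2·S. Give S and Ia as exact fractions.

S = 3500/153 in ≈ 22.876 in; Ia = 700/153 in ≈ 4.575 in

Dry (AMC I): CN(I) = 4.2·51/(10 − 0.058·51) = (1071/5)/(3521/500) = 15300/503 ≈ 30.417
Retention S: 1000/CN − 10 with CN=30.417 → S = 3500/153 ≈ 22.876 in
Ia = 0.2S: 0.2·22.876 = 4.575 in (exactly 700/153)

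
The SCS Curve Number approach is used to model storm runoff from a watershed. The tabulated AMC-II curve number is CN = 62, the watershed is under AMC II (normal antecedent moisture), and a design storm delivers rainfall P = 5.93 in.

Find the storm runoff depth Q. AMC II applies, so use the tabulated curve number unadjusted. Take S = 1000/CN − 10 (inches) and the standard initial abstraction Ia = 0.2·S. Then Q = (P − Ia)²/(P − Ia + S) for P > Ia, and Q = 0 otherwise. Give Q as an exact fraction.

CN(II) = 62; AMC II needs no correction.
Max retention: S = 1000/62 − 10 = 190/31 in (≈ 6.129 in)
Ia = 0.2S: 0.2·6.129 = 1.226 in (exactly 38/31)
P − Ia = 5.930 − 1.226 = 14583/3100 ≈ 4.704 in (> 0, runoff occurs)
Runoff Q = (P−Ia)²/(P−Ia+S) = (4.704)²/(4.704+6.129) = 212663889/104107300 ≈ 2.043 in

Q = 212663889/104107300 in ≈ 2.043 in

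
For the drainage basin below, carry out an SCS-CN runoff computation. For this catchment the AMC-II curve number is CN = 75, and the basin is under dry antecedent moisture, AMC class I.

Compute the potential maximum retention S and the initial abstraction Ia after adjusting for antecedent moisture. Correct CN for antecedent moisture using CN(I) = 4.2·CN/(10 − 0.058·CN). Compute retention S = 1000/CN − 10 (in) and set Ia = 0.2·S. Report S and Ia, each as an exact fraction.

Dry (AMC I): CN(I) = 4.2·75/(10 − 0.058·75) = 315/(113/20) = 6300/113 ≈ 55.752
Max retention: S = 1000/(6300/113) − 10 = 500/63 in (≈ 7.937 in)
Initial abstraction Ia = S/5 = (500/63)/5 = 100/63 ≈ 1.587 in

S = 500/63 in ≈ 7.937 in; Ia = 100/63 in ≈ 1.587 in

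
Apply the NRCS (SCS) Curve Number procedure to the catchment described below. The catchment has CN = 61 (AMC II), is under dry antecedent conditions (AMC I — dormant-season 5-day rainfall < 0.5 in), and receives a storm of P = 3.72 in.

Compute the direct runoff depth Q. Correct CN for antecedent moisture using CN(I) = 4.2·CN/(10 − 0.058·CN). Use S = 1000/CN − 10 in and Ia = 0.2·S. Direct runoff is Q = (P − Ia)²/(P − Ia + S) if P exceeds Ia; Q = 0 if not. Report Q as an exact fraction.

Q = 51998521/1811664925 in ≈ 0.029 in

Dry (AMC I): CN(I) = 4.2·61/(10 − 0.058·61) = (1281/5)/(3231/500) = 42700/1077 ≈ 39.647
Max retention: S = 1000/(42700/1077) − 10 = 6500/427 in (≈ 15.222 in)
Ia = 0.2S: 0.2·15.222 = 3.044 in (exactly 1300/427)
P − Ia = 3.720 − 3.044 = 7211/10675 ≈ 0.676 in (> 0, runoff occurs)
Runoff Q = (P−Ia)²/(P−Ia+S) = (0.676)²/(0.676+15.222) = 51998521/1811664925 ≈ 0.029 in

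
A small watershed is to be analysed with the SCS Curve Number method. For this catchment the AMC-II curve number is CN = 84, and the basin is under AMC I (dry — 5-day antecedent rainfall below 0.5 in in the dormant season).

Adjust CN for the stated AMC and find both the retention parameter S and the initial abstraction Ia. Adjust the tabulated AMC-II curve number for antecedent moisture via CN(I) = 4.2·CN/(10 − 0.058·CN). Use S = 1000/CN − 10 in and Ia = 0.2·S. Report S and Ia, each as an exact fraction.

S = 2000/441 in ≈ 4.535 in; Ia = 400/441 in ≈ 0.907 in

Dry (AMC I): CN(I) = 4.2·84/(10 − 0.058·84) = (1764/5)/(641/125) = 44100/641 ≈ 68.799
Retention S: 1000/CN − 10 with CN=68.799 → S = 2000/441 ≈ 4.535 in
Ia = 0.2S: 0.2·4.535 = 0.907 in (exactly 400/441)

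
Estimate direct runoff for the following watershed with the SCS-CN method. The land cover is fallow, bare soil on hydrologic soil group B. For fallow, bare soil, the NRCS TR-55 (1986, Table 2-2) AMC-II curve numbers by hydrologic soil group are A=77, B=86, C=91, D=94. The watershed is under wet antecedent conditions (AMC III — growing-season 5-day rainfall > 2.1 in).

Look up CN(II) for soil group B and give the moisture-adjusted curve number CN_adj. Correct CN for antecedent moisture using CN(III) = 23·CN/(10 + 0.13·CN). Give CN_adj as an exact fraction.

CN_adj = 98900/1059 ≈ 93.390

NRCS table: fallow, bare soil, soil group B → CN(II) = 86
Wet (AMC III): CN(III) = 23·86/(10 + 0.13·86) = 1978/(1059/50) = 98900/1059 ≈ 93.390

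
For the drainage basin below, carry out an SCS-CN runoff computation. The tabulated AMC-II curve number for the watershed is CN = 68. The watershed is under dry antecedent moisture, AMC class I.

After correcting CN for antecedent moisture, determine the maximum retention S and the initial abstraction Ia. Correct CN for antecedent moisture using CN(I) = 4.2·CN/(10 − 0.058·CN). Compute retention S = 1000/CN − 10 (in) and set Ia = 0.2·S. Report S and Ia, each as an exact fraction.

S = 4000/357 in ≈ 11.204 in; Ia = 800/357 in ≈ 2.241 in

Adjust CN=68 to AMC I: 4.2·68/(10 − 0.058·68) → (1428/5) ÷ (757/125) = 35700/757 ≈ 47.160
Max retention: S = 1000/(35700/757) − 10 = 4000/357 in (≈ 11.204 in)
Initial abstraction Ia = S/5 = (4000/357)/5 = 800/357 ≈ 2.241 in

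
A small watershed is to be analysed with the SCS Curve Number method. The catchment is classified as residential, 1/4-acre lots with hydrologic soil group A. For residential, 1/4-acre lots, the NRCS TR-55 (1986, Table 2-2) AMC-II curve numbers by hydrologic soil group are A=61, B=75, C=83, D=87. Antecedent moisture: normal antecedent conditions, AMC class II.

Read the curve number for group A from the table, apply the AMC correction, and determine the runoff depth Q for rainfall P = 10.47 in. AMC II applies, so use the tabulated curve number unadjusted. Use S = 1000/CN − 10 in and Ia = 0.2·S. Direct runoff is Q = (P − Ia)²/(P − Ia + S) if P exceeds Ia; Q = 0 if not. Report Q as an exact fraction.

Q = 349278721/64434300 in ≈ 5.421 in

NRCS table: residential, 1/4-acre lots, soil group A → CN(II) = 61
CN(II) = 61; AMC II needs no correction.
S = 1000/61 − 10 = 390/61 in ≈ 6.393 in
Ia = 0.2·(390/61) = 78/61 in ≈ 1.279 in
P − Ia = 10.470 − 1.279 = 56067/6100 ≈ 9.191 in (> 0, runoff occurs)
Runoff Q = (P−Ia)²/(P−Ia+S) = (9.191)²/(9.191+6.393) = 349278721/64434300 ≈ 5.421 in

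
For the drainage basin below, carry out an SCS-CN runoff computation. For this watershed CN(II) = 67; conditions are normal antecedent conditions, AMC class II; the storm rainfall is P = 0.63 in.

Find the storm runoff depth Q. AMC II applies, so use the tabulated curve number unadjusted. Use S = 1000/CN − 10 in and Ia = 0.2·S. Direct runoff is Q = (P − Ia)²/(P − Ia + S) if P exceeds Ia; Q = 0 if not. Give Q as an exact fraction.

Q = 0 in ≈ 0.000 in

Average conditions: CN = 67 (no AMC adjustment).
Max retention: S = 1000/67 − 10 = 330/67 in (≈ 4.925 in)
Initial abstraction Ia = S/5 = (330/67)/5 = 66/67 ≈ 0.985 in
P = 0.630 ≤ Ia = 0.985 in: entire storm abstracted, Q = 0.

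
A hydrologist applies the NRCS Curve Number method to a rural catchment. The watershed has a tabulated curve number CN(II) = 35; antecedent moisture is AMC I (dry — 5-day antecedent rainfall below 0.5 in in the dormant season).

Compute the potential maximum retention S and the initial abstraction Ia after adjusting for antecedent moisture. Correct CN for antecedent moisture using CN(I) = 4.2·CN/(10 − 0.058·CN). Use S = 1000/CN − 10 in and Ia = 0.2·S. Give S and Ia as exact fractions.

Adjust CN=35 to AMC I: 4.2·35/(10 − 0.058·35) → 147 ÷ (797/100) = 14700/797 ≈ 18.444
Max retention: S = 1000/(14700/797) − 10 = 6500/147 in (≈ 44.218 in)
Ia = 0.2S: 0.2·44.218 = 8.844 in (exactly 1300/147)

S = 6500/147 in ≈ 44.218 in; Ia = 1300/147 in ≈ 8.844 in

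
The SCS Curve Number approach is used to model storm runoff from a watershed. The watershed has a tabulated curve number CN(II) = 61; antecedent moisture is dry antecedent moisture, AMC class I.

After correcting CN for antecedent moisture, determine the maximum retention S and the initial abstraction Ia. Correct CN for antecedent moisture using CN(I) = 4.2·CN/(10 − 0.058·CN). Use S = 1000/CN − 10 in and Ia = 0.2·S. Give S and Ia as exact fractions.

Adjust CN=61 to AMC I: 4.2·61/(10 − 0.058·61) → (1281/5) ÷ (3231/500) = 42700/1077 ≈ 39.647
Max retention: S = 1000/(42700/1077) − 10 = 6500/427 in (≈ 15.222 in)
Ia = 0.2·(6500/427) = 1300/427 in ≈ 3.044 in

S = 6500/427 in ≈ 15.222 in; Ia = 1300/427 in ≈ 3.044 in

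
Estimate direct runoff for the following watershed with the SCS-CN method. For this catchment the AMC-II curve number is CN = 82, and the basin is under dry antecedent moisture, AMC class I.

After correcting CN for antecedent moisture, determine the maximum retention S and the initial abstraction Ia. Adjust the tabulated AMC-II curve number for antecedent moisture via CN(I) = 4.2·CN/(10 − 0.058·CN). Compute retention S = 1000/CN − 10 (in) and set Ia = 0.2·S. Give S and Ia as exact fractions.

Dry (AMC I): CN(I) = 4.2·82/(10 − 0.058·82) = (1722/5)/(1311/250) = 28700/437 ≈ 65.675
Max retention: S = 1000/(28700/437) − 10 = 1500/287 in (≈ 5.226 in)
Ia = 0.2S: 0.2·5.226 = 1.045 in (exactly 300/287)

S = 1500/287 in ≈ 5.226 in; Ia = 300/287 in ≈ 1.045 in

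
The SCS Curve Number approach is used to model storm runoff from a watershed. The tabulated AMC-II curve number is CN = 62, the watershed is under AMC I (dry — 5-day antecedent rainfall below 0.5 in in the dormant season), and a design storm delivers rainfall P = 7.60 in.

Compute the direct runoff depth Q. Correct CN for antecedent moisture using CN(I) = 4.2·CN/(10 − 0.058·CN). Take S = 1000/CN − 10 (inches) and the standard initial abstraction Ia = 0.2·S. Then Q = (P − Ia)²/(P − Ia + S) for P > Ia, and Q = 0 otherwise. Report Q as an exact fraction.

Q = 6110438/5374005 in ≈ 1.137 in

CN(I) from CN(II)=62: (4.2·62)/(10 − 0.058·62) = 65100/1601 ≈ 40.662
S = 1000/(65100/1601) − 10 = 9500/651 in ≈ 14.593 in
Ia = 0.2·(9500/651) = 1900/651 in ≈ 2.919 in
P − Ia = 7.600 − 2.919 = 15238/3255 ≈ 4.681 in (> 0, runoff occurs)
Q = (15238/3255)²/((15238/3255) + 9500/651) = (232196644/10595025)/(62738/3255) = 6110438/5374005 in ≈ 1.137 in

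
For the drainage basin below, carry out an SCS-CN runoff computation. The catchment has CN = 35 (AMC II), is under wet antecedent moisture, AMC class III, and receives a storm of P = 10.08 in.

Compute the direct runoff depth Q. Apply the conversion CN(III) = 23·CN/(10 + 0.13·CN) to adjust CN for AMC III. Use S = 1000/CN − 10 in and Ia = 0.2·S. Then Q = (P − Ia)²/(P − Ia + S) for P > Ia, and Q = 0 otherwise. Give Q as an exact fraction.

Q = 290225296/66988075 in ≈ 4.332 in

Wet (AMC III): CN(III) = 23·35/(10 + 0.13·35) = 805/(291/20) = 16100/291 ≈ 55.326
Max retention: S = 1000/(16100/291) − 10 = 1300/161 in (≈ 8.075 in)
Initial abstraction Ia = S/5 = (1300/161)/5 = 260/161 ≈ 1.615 in
P − Ia = 10.080 − 1.615 = 34072/4025 ≈ 8.465 in (> 0, runoff occurs)
Q = (34072/4025)²/((34072/4025) + 1300/161) = (1160901184/16200625)/(66572/4025) = 290225296/66988075 in ≈ 4.332 in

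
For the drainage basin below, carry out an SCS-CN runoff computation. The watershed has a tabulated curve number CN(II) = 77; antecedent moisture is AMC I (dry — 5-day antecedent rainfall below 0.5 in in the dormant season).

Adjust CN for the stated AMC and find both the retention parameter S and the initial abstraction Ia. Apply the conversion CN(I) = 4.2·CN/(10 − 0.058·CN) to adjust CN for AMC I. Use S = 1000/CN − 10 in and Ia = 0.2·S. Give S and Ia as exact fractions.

Dry (AMC I): CN(I) = 4.2·77/(10 − 0.058·77) = (1617/5)/(2767/500) = 161700/2767 ≈ 58.439
S = 1000/(161700/2767) − 10 = 11500/1617 in ≈ 7.112 in
Initial abstraction Ia = S/5 = (11500/1617)/5 = 2300/1617 ≈ 1.422 in

S = 11500/1617 in ≈ 7.112 in; Ia = 2300/1617 in ≈ 1.422 in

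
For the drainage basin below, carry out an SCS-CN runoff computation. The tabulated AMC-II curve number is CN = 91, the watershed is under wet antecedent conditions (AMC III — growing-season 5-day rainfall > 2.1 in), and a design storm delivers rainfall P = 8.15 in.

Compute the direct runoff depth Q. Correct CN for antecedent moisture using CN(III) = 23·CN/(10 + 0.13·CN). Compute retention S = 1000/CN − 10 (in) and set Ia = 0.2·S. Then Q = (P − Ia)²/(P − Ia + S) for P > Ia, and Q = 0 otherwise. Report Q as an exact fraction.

CN(III) from CN(II)=91: (23·91)/(10 + 0.13·91) = 209300/2183 ≈ 95.877
S = 1000/(209300/2183) − 10 = 900/2093 in ≈ 0.430 in
Ia = 0.2·(900/2093) = 180/2093 in ≈ 0.086 in
Excess rainfall: 8.150 − 0.086 = 8.064 in; P > Ia so Q > 0
Runoff Q = (P−Ia)²/(P−Ia+S) = (8.064)²/(8.064+0.430) = 113946078481/14883699740 ≈ 7.656 in

Q = 113946078481/14883699740 in ≈ 7.656 in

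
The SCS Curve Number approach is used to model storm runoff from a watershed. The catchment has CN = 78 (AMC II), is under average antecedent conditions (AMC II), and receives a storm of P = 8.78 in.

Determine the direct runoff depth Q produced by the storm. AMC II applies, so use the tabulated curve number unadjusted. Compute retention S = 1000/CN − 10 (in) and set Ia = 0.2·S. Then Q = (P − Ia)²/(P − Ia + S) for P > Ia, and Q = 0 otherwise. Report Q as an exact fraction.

Average conditions: CN = 78 (no AMC adjustment).
Retention S: 1000/CN − 10 with CN=78.000 → S = 110/39 ≈ 2.821 in
Ia = 0.2·(110/39) = 22/39 in ≈ 0.564 in
Since P=8.780 > Ia=0.564: effective rainfall P−Ia = 16021/1950 in
Q = (16021/1950)²/((16021/1950) + 110/39) = (256672441/3802500)/(21521/1950) = 256672441/41965950 in ≈ 6.116 in

Q = 256672441/41965950 in ≈ 6.116 in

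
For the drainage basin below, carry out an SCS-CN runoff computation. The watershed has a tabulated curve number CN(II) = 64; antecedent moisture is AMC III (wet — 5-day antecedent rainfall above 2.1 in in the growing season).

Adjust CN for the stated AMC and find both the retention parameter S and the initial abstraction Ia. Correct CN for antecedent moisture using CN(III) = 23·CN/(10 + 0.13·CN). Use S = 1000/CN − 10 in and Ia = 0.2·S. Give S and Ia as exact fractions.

S = 225/92 in ≈ 2.446 in; Ia = 45/92 in ≈ 0.489 in

CN(III) from CN(II)=64: (23·64)/(10 + 0.13·64) = 18400/229 ≈ 80.349
Retention S: 1000/CN − 10 with CN=80.349 → S = 225/92 ≈ 2.446 in
Initial abstraction Ia = S/5 = (225/92)/5 = 45/92 ≈ 0.489 in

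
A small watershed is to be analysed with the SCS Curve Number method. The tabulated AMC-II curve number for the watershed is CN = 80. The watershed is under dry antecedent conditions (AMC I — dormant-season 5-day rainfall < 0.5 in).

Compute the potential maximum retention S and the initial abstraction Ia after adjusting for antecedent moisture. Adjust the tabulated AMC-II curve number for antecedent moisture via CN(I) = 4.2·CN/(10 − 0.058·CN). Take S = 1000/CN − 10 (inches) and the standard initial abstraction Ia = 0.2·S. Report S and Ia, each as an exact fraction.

Adjust CN=80 to AMC I: 4.2·80/(10 − 0.058·80) → 336 ÷ (134/25) = 4200/67 ≈ 62.687
Max retention: S = 1000/(4200/67) − 10 = 125/21 in (≈ 5.952 in)
Ia = 0.2S: 0.2·5.952 = 1.190 in (exactly 25/21)

S = 125/21 in ≈ 5.952 in; Ia = 25/21 in ≈ 1.190 in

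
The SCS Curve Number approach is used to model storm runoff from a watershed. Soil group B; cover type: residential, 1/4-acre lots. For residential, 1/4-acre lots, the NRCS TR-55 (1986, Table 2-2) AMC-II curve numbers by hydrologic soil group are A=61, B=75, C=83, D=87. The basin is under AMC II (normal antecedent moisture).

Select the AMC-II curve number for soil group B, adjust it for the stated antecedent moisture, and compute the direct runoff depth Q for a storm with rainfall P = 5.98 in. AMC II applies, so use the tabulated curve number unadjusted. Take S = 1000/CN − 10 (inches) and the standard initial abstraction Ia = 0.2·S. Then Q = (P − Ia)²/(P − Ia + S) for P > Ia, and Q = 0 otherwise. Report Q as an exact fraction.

Q = 635209/194550 in ≈ 3.265 in

NRCS table: residential, 1/4-acre lots, soil group B → CN(II) = 75
Average conditions: CN = 75 (no AMC adjustment).
Max retention: S = 1000/75 − 10 = 10/3 in (≈ 3.333 in)
Ia = 0.2S: 0.2·3.333 = 0.667 in (exactly 2/3)
Since P=5.980 > Ia=0.667: effective rainfall P−Ia = 797/150 in
Runoff Q = (P−Ia)²/(P−Ia+S) = (5.313)²/(5.313+3.333) = 635209/194550 ≈ 3.265 in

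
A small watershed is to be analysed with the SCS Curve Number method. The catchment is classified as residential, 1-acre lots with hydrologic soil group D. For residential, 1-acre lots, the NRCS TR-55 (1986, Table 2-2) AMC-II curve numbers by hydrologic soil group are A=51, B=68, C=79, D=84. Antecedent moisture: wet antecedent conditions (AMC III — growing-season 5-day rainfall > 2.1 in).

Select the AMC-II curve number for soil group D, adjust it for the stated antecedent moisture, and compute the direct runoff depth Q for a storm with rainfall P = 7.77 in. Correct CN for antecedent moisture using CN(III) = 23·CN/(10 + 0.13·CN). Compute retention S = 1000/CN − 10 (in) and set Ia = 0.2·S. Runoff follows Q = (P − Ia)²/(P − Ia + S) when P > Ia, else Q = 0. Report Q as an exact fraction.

NRCS table: residential, 1-acre lots, soil group D → CN(II) = 84
Adjust CN=84 to AMC III: 23·84/(10 + 0.13·84) → 1932 ÷ (523/25) = 48300/523 ≈ 92.352
S = 1000/(48300/523) − 10 = 400/483 in ≈ 0.828 in
Ia = 0.2S: 0.2·0.828 = 0.166 in (exactly 80/483)
Since P=7.770 > Ia=0.166: effective rainfall P−Ia = 367291/48300 in
Q = (367291/48300)²/((367291/48300) + 400/483) = (134902678681/2332890000)/(407291/48300) = 134902678681/19672155300 in ≈ 6.858 in

Q = 134902678681/19672155300 in ≈ 6.858 in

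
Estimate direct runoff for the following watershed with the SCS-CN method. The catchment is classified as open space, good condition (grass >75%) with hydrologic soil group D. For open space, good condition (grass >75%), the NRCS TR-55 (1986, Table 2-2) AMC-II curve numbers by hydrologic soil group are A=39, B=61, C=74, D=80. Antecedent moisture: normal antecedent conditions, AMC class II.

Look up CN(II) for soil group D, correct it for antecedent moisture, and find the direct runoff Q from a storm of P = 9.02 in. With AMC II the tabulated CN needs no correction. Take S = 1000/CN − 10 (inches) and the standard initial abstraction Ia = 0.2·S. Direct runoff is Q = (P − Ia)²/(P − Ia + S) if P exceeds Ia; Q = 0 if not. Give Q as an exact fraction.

Q = 90738/13775 in ≈ 6.587 in

NRCS table: open space, good condition (grass >75%), soil group D → CN(II) = 80
Average conditions: CN = 80 (no AMC adjustment).
Max retention: S = 1000/80 − 10 = 5/2 in (≈ 2.500 in)
Initial abstraction Ia = S/5 = (5/2)/5 = 1/2 ≈ 0.500 in
P − Ia = 9.020 − 0.500 = 213/25 ≈ 8.520 in (> 0, runoff occurs)
Q = (213/25)²/((213/25) + 5/2) = (45369/625)/(551/50) = 90738/13775 in ≈ 6.587 in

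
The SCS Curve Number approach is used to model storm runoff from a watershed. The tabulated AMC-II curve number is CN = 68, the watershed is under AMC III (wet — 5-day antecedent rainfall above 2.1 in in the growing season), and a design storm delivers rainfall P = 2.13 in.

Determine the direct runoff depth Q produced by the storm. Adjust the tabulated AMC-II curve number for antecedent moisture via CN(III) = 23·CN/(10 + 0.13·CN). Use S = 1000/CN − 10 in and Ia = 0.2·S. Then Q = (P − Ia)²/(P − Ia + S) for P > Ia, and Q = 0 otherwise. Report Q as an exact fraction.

Q = 4527002089/5758765300 in ≈ 0.786 in

Adjust CN=68 to AMC III: 23·68/(10 + 0.13·68) → 1564 ÷ (471/25) = 39100/471 ≈ 83.015
Retention S: 1000/CN − 10 with CN=83.015 → S = 800/391 ≈ 2.046 in
Ia = 0.2S: 0.2·2.046 = 0.409 in (exactly 160/391)
Excess rainfall: 2.130 − 0.409 = 1.721 in; P > Ia so Q > 0
Q: (67283/39100)² ÷ (147283/39100) = 4527002089/5758765300 in (≈ 0.786 in)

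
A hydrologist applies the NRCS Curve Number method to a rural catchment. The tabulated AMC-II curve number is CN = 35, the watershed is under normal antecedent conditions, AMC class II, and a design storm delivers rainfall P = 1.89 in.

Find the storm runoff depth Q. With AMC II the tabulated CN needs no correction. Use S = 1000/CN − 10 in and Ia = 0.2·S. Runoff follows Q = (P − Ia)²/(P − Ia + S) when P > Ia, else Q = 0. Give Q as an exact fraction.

Average conditions: CN = 35 (no AMC adjustment).
Max retention: S = 1000/35 − 10 = 130/7 in (≈ 18.571 in)
Ia = 0.2·(130/7) = 26/7 in ≈ 3.714 in
P = 1.890 ≤ Ia = 3.714 in: entire storm abstracted, Q = 0.

Q = 0 in ≈ 0.000 in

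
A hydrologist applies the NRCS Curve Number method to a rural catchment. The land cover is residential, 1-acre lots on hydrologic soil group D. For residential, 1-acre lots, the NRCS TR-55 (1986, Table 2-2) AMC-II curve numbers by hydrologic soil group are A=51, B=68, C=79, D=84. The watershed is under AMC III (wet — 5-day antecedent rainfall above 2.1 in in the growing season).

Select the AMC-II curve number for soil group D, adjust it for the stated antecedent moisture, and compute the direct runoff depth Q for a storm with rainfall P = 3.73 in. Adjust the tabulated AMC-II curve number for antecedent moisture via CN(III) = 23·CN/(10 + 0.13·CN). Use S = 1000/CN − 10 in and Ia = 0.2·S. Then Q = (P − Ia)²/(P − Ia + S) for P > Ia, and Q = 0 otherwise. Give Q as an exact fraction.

NRCS table: residential, 1-acre lots, soil group D → CN(II) = 84
CN(III) from CN(II)=84: (23·84)/(10 + 0.13·84) = 48300/523 ≈ 92.352
S = 1000/(48300/523) − 10 = 400/483 in ≈ 0.828 in
Initial abstraction Ia = S/5 = (400/483)/5 = 80/483 ≈ 0.166 in
Excess rainfall: 3.730 − 0.166 = 3.564 in; P > Ia so Q > 0
Q: (172159/48300)² ÷ (212159/48300) = 29638721281/10247279700 in (≈ 2.892 in)

Q = 29638721281/10247279700 in ≈ 2.892 in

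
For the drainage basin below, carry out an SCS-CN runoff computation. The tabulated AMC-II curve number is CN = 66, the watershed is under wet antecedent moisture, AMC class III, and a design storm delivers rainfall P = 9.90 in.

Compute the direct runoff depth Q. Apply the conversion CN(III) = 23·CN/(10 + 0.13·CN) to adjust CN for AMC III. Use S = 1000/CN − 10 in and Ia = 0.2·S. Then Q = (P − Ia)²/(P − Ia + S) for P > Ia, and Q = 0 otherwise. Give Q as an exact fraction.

Q = 5146771081/673544190 in ≈ 7.641 in

Wet (AMC III): CN(III) = 23·66/(10 + 0.13·66) = 1518/(929/50) = 75900/929 ≈ 81.701
Retention S: 1000/CN − 10 with CN=81.701 → S = 1700/759 ≈ 2.240 in
Initial abstraction Ia = S/5 = (1700/759)/5 = 340/759 ≈ 0.448 in
P − Ia = 9.900 − 0.448 = 71741/7590 ≈ 9.452 in (> 0, runoff occurs)
Runoff Q = (P−Ia)²/(P−Ia+S) = (9.452)²/(9.452+2.240) = 5146771081/673544190 ≈ 7.641 in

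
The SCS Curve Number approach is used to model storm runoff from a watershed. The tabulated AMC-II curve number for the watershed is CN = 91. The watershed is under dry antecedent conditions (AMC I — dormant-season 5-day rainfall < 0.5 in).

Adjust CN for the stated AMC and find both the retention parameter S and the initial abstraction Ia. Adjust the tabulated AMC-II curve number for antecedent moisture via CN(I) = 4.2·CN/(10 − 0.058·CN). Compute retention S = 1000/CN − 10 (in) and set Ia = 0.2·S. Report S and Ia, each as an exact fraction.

S = 1500/637 in ≈ 2.355 in; Ia = 300/637 in ≈ 0.471 in

CN(I) from CN(II)=91: (4.2·91)/(10 − 0.058·91) = 63700/787 ≈ 80.940
Max retention: S = 1000/(63700/787) − 10 = 1500/637 in (≈ 2.355 in)
Ia = 0.2S: 0.2·2.355 = 0.471 in (exactly 300/637)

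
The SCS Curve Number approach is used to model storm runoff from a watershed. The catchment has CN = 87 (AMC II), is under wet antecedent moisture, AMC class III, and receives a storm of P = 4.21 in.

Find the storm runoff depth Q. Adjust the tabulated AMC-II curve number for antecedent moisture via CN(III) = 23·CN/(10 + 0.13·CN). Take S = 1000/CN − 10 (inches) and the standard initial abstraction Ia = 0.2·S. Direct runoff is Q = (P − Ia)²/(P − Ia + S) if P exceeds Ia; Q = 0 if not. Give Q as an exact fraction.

Q = 666543249241/189378842100 in ≈ 3.520 in

Wet (AMC III): CN(III) = 23·87/(10 + 0.13·87) = 2001/(2131/100) = 200100/2131 ≈ 93.900
Max retention: S = 1000/(200100/2131) − 10 = 1300/2001 in (≈ 0.650 in)
Ia = 0.2S: 0.2·0.650 = 0.130 in (exactly 260/2001)
Since P=4.210 > Ia=0.130: effective rainfall P−Ia = 816421/200100 in
Q: (816421/200100)² ÷ (946421/200100) = 666543249241/189378842100 in (≈ 3.520 in)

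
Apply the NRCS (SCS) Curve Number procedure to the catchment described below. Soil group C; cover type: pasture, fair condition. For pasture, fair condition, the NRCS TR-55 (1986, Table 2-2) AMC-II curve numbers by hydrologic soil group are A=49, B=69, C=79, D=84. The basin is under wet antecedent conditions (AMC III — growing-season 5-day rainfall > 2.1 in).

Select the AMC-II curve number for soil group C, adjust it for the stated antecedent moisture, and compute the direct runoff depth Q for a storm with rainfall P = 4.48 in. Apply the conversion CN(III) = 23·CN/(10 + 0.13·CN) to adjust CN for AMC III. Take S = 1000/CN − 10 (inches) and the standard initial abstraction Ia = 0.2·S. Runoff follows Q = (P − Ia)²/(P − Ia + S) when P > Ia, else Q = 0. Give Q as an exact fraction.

NRCS table: pasture, fair condition, soil group C → CN(II) = 79
CN(III) from CN(II)=79: (23·79)/(10 + 0.13·79) = 181700/2027 ≈ 89.640
S = 1000/(181700/2027) − 10 = 2100/1817 in ≈ 1.156 in
Ia = 0.2S: 0.2·1.156 = 0.231 in (exactly 420/1817)
Since P=4.480 > Ia=0.231: effective rainfall P−Ia = 193004/45425 in
Runoff Q = (P−Ia)²/(P−Ia+S) = (4.249)²/(4.249+1.156) = 332594143/99571600 ≈ 3.340 in

Q = 332594143/99571600 in ≈ 3.340 in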